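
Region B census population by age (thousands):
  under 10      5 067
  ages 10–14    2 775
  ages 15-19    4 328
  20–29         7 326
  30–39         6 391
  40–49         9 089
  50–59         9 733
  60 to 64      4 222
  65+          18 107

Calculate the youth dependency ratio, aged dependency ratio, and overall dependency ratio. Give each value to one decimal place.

0–14: 5 067 + 2 775 = 7 842
15–64: 4 328 + 7 326 + 6 391 + 9 089 + 9 733 + 4 222 = 41 089
65+: 18 107
Youth dependency ratio = 7 842 / 41 089 × 100 = 19.1
Old-age dependency ratio = 18 107 / 41 089 × 100 = 44.1
Total dependency ratio = (7 842 + 18 107) / 41 089 × 100 = 25 949 / 41 089 × 100 = 63.2

Youth dependency ratio: 19.1
Old-age dependency ratio: 44.1
Total dependency ratio: 63.2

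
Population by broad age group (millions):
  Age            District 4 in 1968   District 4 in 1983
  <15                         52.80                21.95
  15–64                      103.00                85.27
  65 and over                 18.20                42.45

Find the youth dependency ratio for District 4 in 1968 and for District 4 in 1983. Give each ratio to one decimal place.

District 4 in 1968: 51.3
District 4 in 1983: 25.7

District 4 in 1968: 52.80 / 103.00 × 100 = 51.3
District 4 in 1983: 21.95 / 85.27 × 100 = 25.7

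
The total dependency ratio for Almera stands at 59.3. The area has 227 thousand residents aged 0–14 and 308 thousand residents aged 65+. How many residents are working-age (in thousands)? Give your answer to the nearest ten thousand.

Total dependency ratio = (youth + elderly) / working-age × 100
59.3 = (227 + 308) / W × 100
⇒ 900

Working-age: 900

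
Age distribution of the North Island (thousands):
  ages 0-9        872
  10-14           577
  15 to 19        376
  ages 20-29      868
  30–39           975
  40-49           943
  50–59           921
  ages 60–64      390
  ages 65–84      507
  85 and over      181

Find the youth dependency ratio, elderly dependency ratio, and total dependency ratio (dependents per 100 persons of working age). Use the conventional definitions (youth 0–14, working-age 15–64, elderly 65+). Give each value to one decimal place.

Youth dependency ratio: 32.4
Old-age dependency ratio: 15.4
Total dependency ratio: 47.8

0–14: 872 + 577 = 1449
15–64: 376 + 868 + 975 + 943 + 921 + 390 = 4473
65+: 507 + 181 = 688
Youth dependency ratio = 1449 / 4473 × 100 = 32.4
Old-age dependency ratio = 688 / 4473 × 100 = 15.4
Total dependency ratio = (1449 + 688) / 4473 × 100 = 2137 / 4473 × 100 = 47.8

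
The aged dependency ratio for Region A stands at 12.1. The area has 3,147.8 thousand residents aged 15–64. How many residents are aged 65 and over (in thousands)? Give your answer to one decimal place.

Aged 65 and over: 380.9

Old-age dependency ratio = elderly / working-age × 100
12.1 = E / 3,147.8 × 100
⇒ 380.9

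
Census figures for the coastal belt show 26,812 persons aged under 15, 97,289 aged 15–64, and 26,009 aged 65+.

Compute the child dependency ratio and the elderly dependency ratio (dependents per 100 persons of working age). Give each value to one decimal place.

Youth dependency ratio: 27.6
Old-age dependency ratio: 26.7

Youth dependency ratio = 26,812 / 97,289 × 100 = 27.6
Old-age dependency ratio = 26,009 / 97,289 × 100 = 26.7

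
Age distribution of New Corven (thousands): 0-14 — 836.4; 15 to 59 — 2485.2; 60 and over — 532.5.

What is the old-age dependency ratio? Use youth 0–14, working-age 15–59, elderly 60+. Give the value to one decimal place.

Old-age dependency ratio: 21.4

Old-age dependency ratio = 532.5 / 2485.2 × 100 = 21.4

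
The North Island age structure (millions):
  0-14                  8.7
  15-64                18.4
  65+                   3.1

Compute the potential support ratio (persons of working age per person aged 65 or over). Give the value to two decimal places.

Potential support ratio = 18.4 / 3.1 = 5.94

Potential support ratio: 5.94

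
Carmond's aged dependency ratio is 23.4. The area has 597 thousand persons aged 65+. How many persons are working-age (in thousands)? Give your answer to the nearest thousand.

Old-age dependency ratio = elderly / working-age × 100
23.4 = 597 / W × 100
⇒ 2 551

Working-age: 2 551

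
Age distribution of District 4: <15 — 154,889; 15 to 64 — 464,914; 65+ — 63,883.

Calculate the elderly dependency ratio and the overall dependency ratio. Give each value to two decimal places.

Old-age dependency ratio: 13.74
Total dependency ratio: 47.06

Old-age dependency ratio = 63,883 / 464,914 × 100 = 13.74
Total dependency ratio = (154,889 + 63,883) / 464,914 × 100 = 218,772 / 464,914 × 100 = 47.06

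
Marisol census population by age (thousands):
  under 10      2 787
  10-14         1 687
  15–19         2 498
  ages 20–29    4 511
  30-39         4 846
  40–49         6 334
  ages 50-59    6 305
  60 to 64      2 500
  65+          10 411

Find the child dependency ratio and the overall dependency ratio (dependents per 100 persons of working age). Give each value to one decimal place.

0–14: 2 787 + 1 687 = 4 474
15–64: 2 498 + 4 511 + 4 846 + 6 334 + 6 305 + 2 500 = 26 994
65+: 10 411
Youth dependency ratio = 4 474 / 26 994 × 100 = 16.6
Total dependency ratio = (4 474 + 10 411) / 26 994 × 100 = 14 885 / 26 994 × 100 = 55.1

Youth dependency ratio: 16.6
Total dependency ratio: 55.1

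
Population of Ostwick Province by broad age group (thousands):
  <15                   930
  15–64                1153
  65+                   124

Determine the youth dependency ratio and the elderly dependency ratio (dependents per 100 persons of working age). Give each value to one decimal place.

Youth dependency ratio: 80.7
Old-age dependency ratio: 10.8

Youth dependency ratio = 930 / 1153 × 100 = 80.7
Old-age dependency ratio = 124 / 1153 × 100 = 10.8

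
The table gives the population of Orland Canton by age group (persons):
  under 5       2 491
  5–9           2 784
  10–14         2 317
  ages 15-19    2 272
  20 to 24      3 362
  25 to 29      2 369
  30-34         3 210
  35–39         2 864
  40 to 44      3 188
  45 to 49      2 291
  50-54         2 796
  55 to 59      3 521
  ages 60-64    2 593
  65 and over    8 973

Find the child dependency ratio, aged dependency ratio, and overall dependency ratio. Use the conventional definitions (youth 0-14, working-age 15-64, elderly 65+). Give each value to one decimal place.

0–14: 2 491 + 2 784 + 2 317 = 7 592
15–64: 2 272 + 3 362 + 2 369 + 3 210 + 2 864 + 3 188 + 2 291 + 2 796 + 3 521 + 2 593 = 28 466
65+: 8 973
Youth dependency ratio = 7 592 / 28 466 × 100 = 26.7
Old-age dependency ratio = 8 973 / 28 466 × 100 = 31.5
Total dependency ratio = (7 592 + 8 973) / 28 466 × 100 = 16 565 / 28 466 × 100 = 58.2

Youth dependency ratio: 26.7
Old-age dependency ratio: 31.5
Total dependency ratio: 58.2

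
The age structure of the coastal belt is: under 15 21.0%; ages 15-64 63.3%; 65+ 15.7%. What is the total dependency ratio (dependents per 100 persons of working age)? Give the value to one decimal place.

Total dependency ratio = (21.0 + 15.7) / 63.3 × 100 = 36.7 / 63.3 × 100 = 58.0

Total dependency ratio: 58.0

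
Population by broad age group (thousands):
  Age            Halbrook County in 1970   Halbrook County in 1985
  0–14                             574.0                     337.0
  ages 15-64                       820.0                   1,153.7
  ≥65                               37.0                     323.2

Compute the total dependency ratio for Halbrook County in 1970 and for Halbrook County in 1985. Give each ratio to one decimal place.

Halbrook County in 1970: 74.5
Halbrook County in 1985: 57.2

Halbrook County in 1970: (574.0 + 37.0) / 820.0 × 100 = 611.0 / 820.0 × 100 = 74.5
Halbrook County in 1985: (337.0 + 323.2) / 1,153.7 × 100 = 660.2 / 1,153.7 × 100 = 57.2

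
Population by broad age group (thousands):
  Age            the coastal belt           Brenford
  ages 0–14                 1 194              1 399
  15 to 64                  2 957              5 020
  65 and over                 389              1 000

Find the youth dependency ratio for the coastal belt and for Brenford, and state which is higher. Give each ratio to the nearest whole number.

the coastal belt: 40
Brenford: 28
Higher: the coastal belt

the coastal belt: 1 194 / 2 957 × 100 = 40
Brenford: 1 399 / 5 020 × 100 = 28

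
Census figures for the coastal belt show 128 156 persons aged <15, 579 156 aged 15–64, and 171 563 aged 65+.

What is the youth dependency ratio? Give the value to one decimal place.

Youth dependency ratio = 128 156 / 579 156 × 100 = 22.1

Youth dependency ratio: 22.1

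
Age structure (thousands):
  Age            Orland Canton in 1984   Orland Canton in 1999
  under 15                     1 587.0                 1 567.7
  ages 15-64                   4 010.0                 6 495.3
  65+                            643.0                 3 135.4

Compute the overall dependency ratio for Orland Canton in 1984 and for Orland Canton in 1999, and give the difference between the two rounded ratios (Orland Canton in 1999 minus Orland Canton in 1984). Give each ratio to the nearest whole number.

Orland Canton in 1984: (1 587.0 + 643.0) / 4 010.0 × 100 = 2 230.0 / 4 010.0 × 100 = 56
Orland Canton in 1999: (1 567.7 + 3 135.4) / 6 495.3 × 100 = 4 703.1 / 6 495.3 × 100 = 72

Orland Canton in 1984: 56
Orland Canton in 1999: 72
Difference: +16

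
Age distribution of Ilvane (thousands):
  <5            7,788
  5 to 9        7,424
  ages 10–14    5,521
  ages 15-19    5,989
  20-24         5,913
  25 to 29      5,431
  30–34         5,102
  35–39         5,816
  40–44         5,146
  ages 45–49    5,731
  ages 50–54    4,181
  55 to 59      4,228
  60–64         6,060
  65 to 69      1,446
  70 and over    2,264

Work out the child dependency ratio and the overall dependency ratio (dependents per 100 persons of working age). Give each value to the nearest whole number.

0–14: 7,788 + 7,424 + 5,521 = 20,733
15–64: 5,989 + 5,913 + 5,431 + 5,102 + 5,816 + 5,146 + 5,731 + 4,181 + 4,228 + 6,060 = 53,597
65+: 1,446 + 2,264 = 3,710
Youth dependency ratio = 20,733 / 53,597 × 100 = 39
Total dependency ratio = (20,733 + 3,710) / 53,597 × 100 = 24,443 / 53,597 × 100 = 46

Youth dependency ratio: 39
Total dependency ratio: 46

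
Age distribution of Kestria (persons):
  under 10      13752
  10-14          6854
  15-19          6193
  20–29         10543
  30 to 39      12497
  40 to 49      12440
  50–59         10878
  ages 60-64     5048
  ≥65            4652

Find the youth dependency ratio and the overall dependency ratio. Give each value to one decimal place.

Youth dependency ratio: 35.8
Total dependency ratio: 43.9

0–14: 13752 + 6854 = 20606
15–64: 6193 + 10543 + 12497 + 12440 + 10878 + 5048 = 57599
65+: 4652
Youth dependency ratio = 20606 / 57599 × 100 = 35.8
Total dependency ratio = (20606 + 4652) / 57599 × 100 = 25258 / 57599 × 100 = 43.9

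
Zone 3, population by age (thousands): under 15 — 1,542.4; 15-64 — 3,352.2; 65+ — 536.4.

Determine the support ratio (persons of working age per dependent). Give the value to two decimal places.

Support ratio: 1.61

Support ratio = 3,352.2 / (1,542.4 + 536.4) = 3,352.2 / 2,078.8 = 1.61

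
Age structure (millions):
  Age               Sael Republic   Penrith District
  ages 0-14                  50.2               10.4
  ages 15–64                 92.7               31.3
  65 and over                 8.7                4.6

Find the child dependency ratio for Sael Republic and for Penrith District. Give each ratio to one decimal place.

Sael Republic: 54.2
Penrith District: 33.2

Sael Republic: 50.2 / 92.7 × 100 = 54.2
Penrith District: 10.4 / 31.3 × 100 = 33.2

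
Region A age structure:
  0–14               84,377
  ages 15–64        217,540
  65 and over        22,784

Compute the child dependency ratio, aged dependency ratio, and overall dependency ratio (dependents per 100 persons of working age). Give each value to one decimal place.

Youth dependency ratio: 38.8
Old-age dependency ratio: 10.5
Total dependency ratio: 49.3

Youth dependency ratio = 84,377 / 217,540 × 100 = 38.8
Old-age dependency ratio = 22,784 / 217,540 × 100 = 10.5
Total dependency ratio = (84,377 + 22,784) / 217,540 × 100 = 107,161 / 217,540 × 100 = 49.3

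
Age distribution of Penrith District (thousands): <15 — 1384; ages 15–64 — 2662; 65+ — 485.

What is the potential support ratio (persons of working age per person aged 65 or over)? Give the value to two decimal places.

Potential support ratio = 2662 / 485 = 5.49

Potential support ratio: 5.49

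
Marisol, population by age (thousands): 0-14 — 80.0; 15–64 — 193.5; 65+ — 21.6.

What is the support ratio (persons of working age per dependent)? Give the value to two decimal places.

Support ratio = 193.5 / (80.0 + 21.6) = 193.5 / 101.6 = 1.90

Support ratio: 1.90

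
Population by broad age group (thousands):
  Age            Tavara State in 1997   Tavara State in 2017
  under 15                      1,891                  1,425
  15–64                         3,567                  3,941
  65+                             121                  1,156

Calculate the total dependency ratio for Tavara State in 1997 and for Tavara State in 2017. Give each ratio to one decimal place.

Tavara State in 1997: (1,891 + 121) / 3,567 × 100 = 2,012 / 3,567 × 100 = 56.4
Tavara State in 2017: (1,425 + 1,156) / 3,941 × 100 = 2,581 / 3,941 × 100 = 65.5

Tavara State in 1997: 56.4
Tavara State in 2017: 65.5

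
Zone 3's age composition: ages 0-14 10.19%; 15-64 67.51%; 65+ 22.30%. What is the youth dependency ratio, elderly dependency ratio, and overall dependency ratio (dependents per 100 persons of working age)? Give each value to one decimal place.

Youth dependency ratio: 15.1
Old-age dependency ratio: 33.0
Total dependency ratio: 48.1

Youth dependency ratio = 10.19 / 67.51 × 100 = 15.1
Old-age dependency ratio = 22.30 / 67.51 × 100 = 33.0
Total dependency ratio = (10.19 + 22.30) / 67.51 × 100 = 32.49 / 67.51 × 100 = 48.1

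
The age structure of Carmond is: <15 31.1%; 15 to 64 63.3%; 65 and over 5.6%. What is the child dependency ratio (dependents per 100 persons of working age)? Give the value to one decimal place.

Youth dependency ratio: 49.1

Youth dependency ratio = 31.1 / 63.3 × 100 = 49.1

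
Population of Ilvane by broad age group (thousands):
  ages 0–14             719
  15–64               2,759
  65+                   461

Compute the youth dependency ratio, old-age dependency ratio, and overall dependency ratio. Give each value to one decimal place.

Youth dependency ratio: 26.1
Old-age dependency ratio: 16.7
Total dependency ratio: 42.8

Youth dependency ratio = 719 / 2,759 × 100 = 26.1
Old-age dependency ratio = 461 / 2,759 × 100 = 16.7
Total dependency ratio = (719 + 461) / 2,759 × 100 = 1,180 / 2,759 × 100 = 42.8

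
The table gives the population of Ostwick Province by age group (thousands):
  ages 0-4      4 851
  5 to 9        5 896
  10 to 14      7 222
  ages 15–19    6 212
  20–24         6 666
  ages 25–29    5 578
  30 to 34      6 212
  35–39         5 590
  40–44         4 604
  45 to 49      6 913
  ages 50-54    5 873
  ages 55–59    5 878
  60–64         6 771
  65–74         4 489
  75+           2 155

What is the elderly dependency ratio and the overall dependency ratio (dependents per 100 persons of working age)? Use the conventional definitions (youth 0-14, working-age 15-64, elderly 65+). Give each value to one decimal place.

0–14: 4 851 + 5 896 + 7 222 = 17 969
15–64: 6 212 + 6 666 + 5 578 + 6 212 + 5 590 + 4 604 + 6 913 + 5 873 + 5 878 + 6 771 = 60 297
65+: 4 489 + 2 155 = 6 644
Old-age dependency ratio = 6 644 / 60 297 × 100 = 11.0
Total dependency ratio = (17 969 + 6 644) / 60 297 × 100 = 24 613 / 60 297 × 100 = 40.8

Old-age dependency ratio: 11.0
Total dependency ratio: 40.8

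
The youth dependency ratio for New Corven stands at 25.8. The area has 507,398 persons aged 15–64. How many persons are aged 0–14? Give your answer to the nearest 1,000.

Aged 0–14: 131,000

Youth dependency ratio = youth / working-age × 100
25.8 = Y / 507,398 × 100
⇒ 131,000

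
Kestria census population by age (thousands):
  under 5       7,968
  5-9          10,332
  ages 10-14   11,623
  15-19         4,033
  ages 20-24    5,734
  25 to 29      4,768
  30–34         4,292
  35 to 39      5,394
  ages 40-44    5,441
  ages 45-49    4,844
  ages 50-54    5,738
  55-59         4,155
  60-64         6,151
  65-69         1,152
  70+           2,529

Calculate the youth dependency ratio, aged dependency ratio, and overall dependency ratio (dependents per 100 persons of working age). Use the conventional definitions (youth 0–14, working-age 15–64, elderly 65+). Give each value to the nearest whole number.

0–14: 7,968 + 10,332 + 11,623 = 29,923
15–64: 4,033 + 5,734 + 4,768 + 4,292 + 5,394 + 5,441 + 4,844 + 5,738 + 4,155 + 6,151 = 50,550
65+: 1,152 + 2,529 = 3,681
Youth dependency ratio = 29,923 / 50,550 × 100 = 59
Old-age dependency ratio = 3,681 / 50,550 × 100 = 7
Total dependency ratio = (29,923 + 3,681) / 50,550 × 100 = 33,604 / 50,550 × 100 = 66

Youth dependency ratio: 59
Old-age dependency ratio: 7
Total dependency ratio: 66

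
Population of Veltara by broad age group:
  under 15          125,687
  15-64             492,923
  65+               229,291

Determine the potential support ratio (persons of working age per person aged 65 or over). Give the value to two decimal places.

Potential support ratio: 2.15

Potential support ratio = 492,923 / 229,291 = 2.15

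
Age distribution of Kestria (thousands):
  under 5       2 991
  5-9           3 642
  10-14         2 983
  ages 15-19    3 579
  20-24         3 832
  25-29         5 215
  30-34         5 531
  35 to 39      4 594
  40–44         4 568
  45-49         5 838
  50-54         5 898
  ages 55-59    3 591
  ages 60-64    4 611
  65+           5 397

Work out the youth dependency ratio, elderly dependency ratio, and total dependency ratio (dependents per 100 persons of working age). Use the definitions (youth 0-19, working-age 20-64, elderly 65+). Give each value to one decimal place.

0–19: 2 991 + 3 642 + 2 983 + 3 579 = 13 195
20–64: 3 832 + 5 215 + 5 531 + 4 594 + 4 568 + 5 838 + 5 898 + 3 591 + 4 611 = 43 678
65+: 5 397
Youth dependency ratio = 13 195 / 43 678 × 100 = 30.2
Old-age dependency ratio = 5 397 / 43 678 × 100 = 12.4
Total dependency ratio = (13 195 + 5 397) / 43 678 × 100 = 18 592 / 43 678 × 100 = 42.6

Youth dependency ratio: 30.2
Old-age dependency ratio: 12.4
Total dependency ratio: 42.6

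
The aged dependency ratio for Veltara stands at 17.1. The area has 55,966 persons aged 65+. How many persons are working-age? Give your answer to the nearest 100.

Old-age dependency ratio = elderly / working-age × 100
17.1 = 55,966 / W × 100
⇒ 327,300

Working-age: 327,300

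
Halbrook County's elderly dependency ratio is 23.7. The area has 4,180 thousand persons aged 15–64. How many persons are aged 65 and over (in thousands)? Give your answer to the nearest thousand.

Old-age dependency ratio = elderly / working-age × 100
23.7 = E / 4,180 × 100
⇒ 991

Aged 65 and over: 991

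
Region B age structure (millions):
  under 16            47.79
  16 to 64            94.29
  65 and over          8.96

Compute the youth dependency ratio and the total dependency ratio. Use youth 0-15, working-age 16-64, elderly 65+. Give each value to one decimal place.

Youth dependency ratio = 47.79 / 94.29 × 100 = 50.7
Total dependency ratio = (47.79 + 8.96) / 94.29 × 100 = 56.75 / 94.29 × 100 = 60.2

Youth dependency ratio: 50.7
Total dependency ratio: 60.2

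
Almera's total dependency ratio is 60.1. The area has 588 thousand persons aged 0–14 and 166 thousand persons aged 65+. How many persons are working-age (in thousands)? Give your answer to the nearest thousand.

Total dependency ratio = (youth + elderly) / working-age × 100
60.1 = (588 + 166) / W × 100
⇒ 1 255

Working-age: 1 255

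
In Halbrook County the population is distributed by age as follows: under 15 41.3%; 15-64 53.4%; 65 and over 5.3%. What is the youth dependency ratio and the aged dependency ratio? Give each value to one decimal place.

Youth dependency ratio: 77.3
Old-age dependency ratio: 9.9

Youth dependency ratio = 41.3 / 53.4 × 100 = 77.3
Old-age dependency ratio = 5.3 / 53.4 × 100 = 9.9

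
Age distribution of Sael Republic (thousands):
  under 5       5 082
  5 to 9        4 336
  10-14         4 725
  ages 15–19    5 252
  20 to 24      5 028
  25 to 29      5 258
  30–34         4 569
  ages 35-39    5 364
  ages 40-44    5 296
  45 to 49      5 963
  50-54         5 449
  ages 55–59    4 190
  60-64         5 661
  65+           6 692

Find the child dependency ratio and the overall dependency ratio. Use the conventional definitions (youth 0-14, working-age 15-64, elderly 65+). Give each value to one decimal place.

Youth dependency ratio: 27.2
Total dependency ratio: 40.0

0–14: 5 082 + 4 336 + 4 725 = 14 143
15–64: 5 252 + 5 028 + 5 258 + 4 569 + 5 364 + 5 296 + 5 963 + 5 449 + 4 190 + 5 661 = 52 030
65+: 6 692
Youth dependency ratio = 14 143 / 52 030 × 100 = 27.2
Total dependency ratio = (14 143 + 6 692) / 52 030 × 100 = 20 835 / 52 030 × 100 = 40.0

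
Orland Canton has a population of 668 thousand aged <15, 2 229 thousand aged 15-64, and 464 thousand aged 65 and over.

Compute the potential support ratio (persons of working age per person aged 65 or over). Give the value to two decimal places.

Potential support ratio = 2 229 / 464 = 4.80

Potential support ratio: 4.80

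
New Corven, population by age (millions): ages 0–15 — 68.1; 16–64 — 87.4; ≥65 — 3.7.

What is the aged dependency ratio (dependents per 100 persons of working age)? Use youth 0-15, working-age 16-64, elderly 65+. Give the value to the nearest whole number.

Old-age dependency ratio = 3.7 / 87.4 × 100 = 4

Old-age dependency ratio: 4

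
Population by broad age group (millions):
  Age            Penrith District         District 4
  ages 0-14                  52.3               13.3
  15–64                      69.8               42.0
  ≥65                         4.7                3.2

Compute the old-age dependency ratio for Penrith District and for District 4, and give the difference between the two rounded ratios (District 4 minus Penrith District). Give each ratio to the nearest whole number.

Penrith District: 4.7 / 69.8 × 100 = 7
District 4: 3.2 / 42.0 × 100 = 8

Penrith District: 7
District 4: 8
Difference: +1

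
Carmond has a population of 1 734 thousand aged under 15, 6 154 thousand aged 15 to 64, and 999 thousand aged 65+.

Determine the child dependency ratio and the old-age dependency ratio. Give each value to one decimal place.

Youth dependency ratio = 1 734 / 6 154 × 100 = 28.2
Old-age dependency ratio = 999 / 6 154 × 100 = 16.2

Youth dependency ratio: 28.2
Old-age dependency ratio: 16.2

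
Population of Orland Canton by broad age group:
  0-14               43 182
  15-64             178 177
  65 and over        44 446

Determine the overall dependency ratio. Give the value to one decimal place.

Total dependency ratio: 49.2

Total dependency ratio = (43 182 + 44 446) / 178 177 × 100 = 87 628 / 178 177 × 100 = 49.2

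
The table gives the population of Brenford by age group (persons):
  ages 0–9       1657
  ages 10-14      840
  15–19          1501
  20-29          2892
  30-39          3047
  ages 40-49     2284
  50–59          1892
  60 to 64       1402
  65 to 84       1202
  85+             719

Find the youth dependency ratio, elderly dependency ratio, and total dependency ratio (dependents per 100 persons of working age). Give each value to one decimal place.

Youth dependency ratio: 19.2
Old-age dependency ratio: 14.8
Total dependency ratio: 33.9

0–14: 1657 + 840 = 2497
15–64: 1501 + 2892 + 3047 + 2284 + 1892 + 1402 = 13018
65+: 1202 + 719 = 1921
Youth dependency ratio = 2497 / 13018 × 100 = 19.2
Old-age dependency ratio = 1921 / 13018 × 100 = 14.8
Total dependency ratio = (2497 + 1921) / 13018 × 100 = 4418 / 13018 × 100 = 33.9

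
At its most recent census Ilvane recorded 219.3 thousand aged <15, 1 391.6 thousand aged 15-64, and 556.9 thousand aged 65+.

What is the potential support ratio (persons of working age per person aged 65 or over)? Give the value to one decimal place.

Potential support ratio = 1 391.6 / 556.9 = 2.5

Potential support ratio: 2.5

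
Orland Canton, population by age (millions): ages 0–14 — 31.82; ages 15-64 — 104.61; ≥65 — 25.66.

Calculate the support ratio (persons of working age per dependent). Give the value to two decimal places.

Support ratio: 1.82

Support ratio = 104.61 / (31.82 + 25.66) = 104.61 / 57.48 = 1.82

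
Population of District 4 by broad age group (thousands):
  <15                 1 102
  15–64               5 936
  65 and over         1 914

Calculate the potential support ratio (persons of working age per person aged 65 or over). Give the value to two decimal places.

Potential support ratio = 5 936 / 1 914 = 3.10

Potential support ratio: 3.10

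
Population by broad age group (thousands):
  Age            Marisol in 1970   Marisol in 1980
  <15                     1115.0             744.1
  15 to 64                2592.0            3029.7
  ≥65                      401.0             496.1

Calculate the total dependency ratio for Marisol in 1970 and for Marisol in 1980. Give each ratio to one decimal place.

Marisol in 1970: (1115.0 + 401.0) / 2592.0 × 100 = 1516.0 / 2592.0 × 100 = 58.5
Marisol in 1980: (744.1 + 496.1) / 3029.7 × 100 = 1240.2 / 3029.7 × 100 = 40.9

Marisol in 1970: 58.5
Marisol in 1980: 40.9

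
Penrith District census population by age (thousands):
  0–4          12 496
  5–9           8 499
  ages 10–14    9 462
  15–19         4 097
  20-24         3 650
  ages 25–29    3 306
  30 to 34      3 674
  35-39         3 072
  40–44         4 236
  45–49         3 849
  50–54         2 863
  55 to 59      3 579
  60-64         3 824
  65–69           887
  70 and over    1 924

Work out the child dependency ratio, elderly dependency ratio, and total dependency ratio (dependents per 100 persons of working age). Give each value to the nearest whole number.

0–14: 12 496 + 8 499 + 9 462 = 30 457
15–64: 4 097 + 3 650 + 3 306 + 3 674 + 3 072 + 4 236 + 3 849 + 2 863 + 3 579 + 3 824 = 36 150
65+: 887 + 1 924 = 2 811
Youth dependency ratio = 30 457 / 36 150 × 100 = 84
Old-age dependency ratio = 2 811 / 36 150 × 100 = 8
Total dependency ratio = (30 457 + 2 811) / 36 150 × 100 = 33 268 / 36 150 × 100 = 92

Youth dependency ratio: 84
Old-age dependency ratio: 8
Total dependency ratio: 92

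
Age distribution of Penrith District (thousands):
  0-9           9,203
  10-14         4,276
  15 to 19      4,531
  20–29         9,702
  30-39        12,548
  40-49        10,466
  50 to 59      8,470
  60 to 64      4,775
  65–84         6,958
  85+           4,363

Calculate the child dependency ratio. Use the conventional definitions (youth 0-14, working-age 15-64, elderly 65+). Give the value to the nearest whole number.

Youth dependency ratio: 27

0–14: 9,203 + 4,276 = 13,479
15–64: 4,531 + 9,702 + 12,548 + 10,466 + 8,470 + 4,775 = 50,492
65+: 6,958 + 4,363 = 11,321
Youth dependency ratio = 13,479 / 50,492 × 100 = 27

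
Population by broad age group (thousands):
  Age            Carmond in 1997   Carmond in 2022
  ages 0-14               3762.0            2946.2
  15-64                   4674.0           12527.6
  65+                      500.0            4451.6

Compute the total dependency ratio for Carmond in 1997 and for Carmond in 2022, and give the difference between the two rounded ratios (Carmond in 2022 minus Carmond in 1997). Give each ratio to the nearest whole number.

Carmond in 1997: 91
Carmond in 2022: 59
Difference: -32

Carmond in 1997: (3762.0 + 500.0) / 4674.0 × 100 = 4262.0 / 4674.0 × 100 = 91
Carmond in 2022: (2946.2 + 4451.6) / 12527.6 × 100 = 7397.8 / 12527.6 × 100 = 59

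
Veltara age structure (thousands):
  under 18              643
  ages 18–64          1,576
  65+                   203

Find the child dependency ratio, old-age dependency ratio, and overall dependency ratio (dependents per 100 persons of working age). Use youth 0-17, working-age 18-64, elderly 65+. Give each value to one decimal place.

Youth dependency ratio = 643 / 1,576 × 100 = 40.8
Old-age dependency ratio = 203 / 1,576 × 100 = 12.9
Total dependency ratio = (643 + 203) / 1,576 × 100 = 846 / 1,576 × 100 = 53.7

Youth dependency ratio: 40.8
Old-age dependency ratio: 12.9
Total dependency ratio: 53.7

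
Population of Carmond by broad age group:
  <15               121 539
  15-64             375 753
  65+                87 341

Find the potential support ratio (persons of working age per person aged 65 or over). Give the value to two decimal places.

Potential support ratio = 375 753 / 87 341 = 4.30

Potential support ratio: 4.30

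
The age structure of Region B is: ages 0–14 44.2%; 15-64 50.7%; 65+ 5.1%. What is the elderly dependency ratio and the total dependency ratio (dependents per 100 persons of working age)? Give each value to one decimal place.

Old-age dependency ratio = 5.1 / 50.7 × 100 = 10.1
Total dependency ratio = (44.2 + 5.1) / 50.7 × 100 = 49.3 / 50.7 × 100 = 97.2

Old-age dependency ratio: 10.1
Total dependency ratio: 97.2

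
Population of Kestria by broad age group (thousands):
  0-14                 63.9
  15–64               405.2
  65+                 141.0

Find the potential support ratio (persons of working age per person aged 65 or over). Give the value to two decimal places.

Potential support ratio: 2.87

Potential support ratio = 405.2 / 141.0 = 2.87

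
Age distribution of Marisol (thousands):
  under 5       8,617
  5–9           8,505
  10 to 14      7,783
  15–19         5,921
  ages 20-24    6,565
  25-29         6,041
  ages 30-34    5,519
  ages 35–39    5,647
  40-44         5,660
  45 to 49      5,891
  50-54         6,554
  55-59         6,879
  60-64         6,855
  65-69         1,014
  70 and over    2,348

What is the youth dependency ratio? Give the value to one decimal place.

0–14: 8,617 + 8,505 + 7,783 = 24,905
15–64: 5,921 + 6,565 + 6,041 + 5,519 + 5,647 + 5,660 + 5,891 + 6,554 + 6,879 + 6,855 = 61,532
65+: 1,014 + 2,348 = 3,362
Youth dependency ratio = 24,905 / 61,532 × 100 = 40.5

Youth dependency ratio: 40.5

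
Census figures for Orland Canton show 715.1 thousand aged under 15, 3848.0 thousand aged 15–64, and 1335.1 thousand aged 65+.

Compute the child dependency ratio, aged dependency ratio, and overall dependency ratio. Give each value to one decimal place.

Youth dependency ratio = 715.1 / 3848.0 × 100 = 18.6
Old-age dependency ratio = 1335.1 / 3848.0 × 100 = 34.7
Total dependency ratio = (715.1 + 1335.1) / 3848.0 × 100 = 2050.2 / 3848.0 × 100 = 53.3

Youth dependency ratio: 18.6
Old-age dependency ratio: 34.7
Total dependency ratio: 53.3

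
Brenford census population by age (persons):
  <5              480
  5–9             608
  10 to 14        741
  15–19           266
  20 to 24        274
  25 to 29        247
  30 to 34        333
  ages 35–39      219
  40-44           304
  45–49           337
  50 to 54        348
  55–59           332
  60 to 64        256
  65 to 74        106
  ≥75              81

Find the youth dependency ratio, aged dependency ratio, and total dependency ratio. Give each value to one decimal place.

0–14: 480 + 608 + 741 = 1829
15–64: 266 + 274 + 247 + 333 + 219 + 304 + 337 + 348 + 332 + 256 = 2916
65+: 106 + 81 = 187
Youth dependency ratio = 1829 / 2916 × 100 = 62.7
Old-age dependency ratio = 187 / 2916 × 100 = 6.4
Total dependency ratio = (1829 + 187) / 2916 × 100 = 2016 / 2916 × 100 = 69.1

Youth dependency ratio: 62.7
Old-age dependency ratio: 6.4
Total dependency ratio: 69.1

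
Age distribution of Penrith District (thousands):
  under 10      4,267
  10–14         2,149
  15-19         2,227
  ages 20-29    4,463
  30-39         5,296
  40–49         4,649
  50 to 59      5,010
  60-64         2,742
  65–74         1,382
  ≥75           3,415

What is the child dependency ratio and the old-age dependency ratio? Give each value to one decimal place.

Youth dependency ratio: 26.3
Old-age dependency ratio: 19.7

0–14: 4,267 + 2,149 = 6,416
15–64: 2,227 + 4,463 + 5,296 + 4,649 + 5,010 + 2,742 = 24,387
65+: 1,382 + 3,415 = 4,797
Youth dependency ratio = 6,416 / 24,387 × 100 = 26.3
Old-age dependency ratio = 4,797 / 24,387 × 100 = 19.7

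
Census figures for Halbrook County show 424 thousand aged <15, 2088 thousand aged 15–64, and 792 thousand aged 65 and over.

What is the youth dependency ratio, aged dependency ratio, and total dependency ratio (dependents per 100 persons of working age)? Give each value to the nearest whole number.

Youth dependency ratio = 424 / 2088 × 100 = 20
Old-age dependency ratio = 792 / 2088 × 100 = 38
Total dependency ratio = (424 + 792) / 2088 × 100 = 1216 / 2088 × 100 = 58

Youth dependency ratio: 20
Old-age dependency ratio: 38
Total dependency ratio: 58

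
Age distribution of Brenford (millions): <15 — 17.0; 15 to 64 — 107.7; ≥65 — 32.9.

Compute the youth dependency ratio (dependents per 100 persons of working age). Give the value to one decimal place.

Youth dependency ratio = 17.0 / 107.7 × 100 = 15.8

Youth dependency ratio: 15.8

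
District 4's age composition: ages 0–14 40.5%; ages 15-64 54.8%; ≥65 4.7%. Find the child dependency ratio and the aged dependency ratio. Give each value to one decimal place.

Youth dependency ratio: 73.9
Old-age dependency ratio: 8.6

Youth dependency ratio = 40.5 / 54.8 × 100 = 73.9
Old-age dependency ratio = 4.7 / 54.8 × 100 = 8.6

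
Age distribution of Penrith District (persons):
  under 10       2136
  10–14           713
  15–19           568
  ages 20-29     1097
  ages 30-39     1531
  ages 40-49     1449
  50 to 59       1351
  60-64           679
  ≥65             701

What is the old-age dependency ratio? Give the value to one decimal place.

0–14: 2136 + 713 = 2849
15–64: 568 + 1097 + 1531 + 1449 + 1351 + 679 = 6675
65+: 701
Old-age dependency ratio = 701 / 6675 × 100 = 10.5

Old-age dependency ratio: 10.5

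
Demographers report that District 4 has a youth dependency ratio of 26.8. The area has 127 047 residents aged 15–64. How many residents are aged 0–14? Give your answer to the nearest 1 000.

Aged 0–14: 34 000

Youth dependency ratio = youth / working-age × 100
26.8 = Y / 127 047 × 100
⇒ 34 000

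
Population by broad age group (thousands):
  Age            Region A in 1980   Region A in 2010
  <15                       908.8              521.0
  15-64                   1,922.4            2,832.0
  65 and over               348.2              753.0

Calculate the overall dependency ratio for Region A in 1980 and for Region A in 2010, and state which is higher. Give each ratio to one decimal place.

Region A in 1980: (908.8 + 348.2) / 1,922.4 × 100 = 1,257.0 / 1,922.4 × 100 = 65.4
Region A in 2010: (521.0 + 753.0) / 2,832.0 × 100 = 1,274.0 / 2,832.0 × 100 = 45.0

Region A in 1980: 65.4
Region A in 2010: 45.0
Higher: Region A in 1980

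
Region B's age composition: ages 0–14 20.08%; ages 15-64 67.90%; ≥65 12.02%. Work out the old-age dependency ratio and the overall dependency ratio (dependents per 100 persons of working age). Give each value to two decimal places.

Old-age dependency ratio = 12.02 / 67.90 × 100 = 17.70
Total dependency ratio = (20.08 + 12.02) / 67.90 × 100 = 32.10 / 67.90 × 100 = 47.28

Old-age dependency ratio: 17.70
Total dependency ratio: 47.28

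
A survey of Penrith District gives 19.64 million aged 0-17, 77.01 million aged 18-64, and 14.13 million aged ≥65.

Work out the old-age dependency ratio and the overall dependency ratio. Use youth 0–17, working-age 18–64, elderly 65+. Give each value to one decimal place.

Old-age dependency ratio: 18.3
Total dependency ratio: 43.9

Old-age dependency ratio = 14.13 / 77.01 × 100 = 18.3
Total dependency ratio = (19.64 + 14.13) / 77.01 × 100 = 33.77 / 77.01 × 100 = 43.9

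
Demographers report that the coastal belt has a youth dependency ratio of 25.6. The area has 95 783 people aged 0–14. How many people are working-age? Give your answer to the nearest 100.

Youth dependency ratio = youth / working-age × 100
25.6 = 95 783 / W × 100
⇒ 374 200

Working-age: 374 200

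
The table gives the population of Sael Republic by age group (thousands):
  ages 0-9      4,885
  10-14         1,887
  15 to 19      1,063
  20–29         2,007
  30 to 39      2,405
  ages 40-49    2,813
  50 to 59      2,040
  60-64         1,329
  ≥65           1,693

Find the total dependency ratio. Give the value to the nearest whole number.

Total dependency ratio: 73

0–14: 4,885 + 1,887 = 6,772
15–64: 1,063 + 2,007 + 2,405 + 2,813 + 2,040 + 1,329 = 11,657
65+: 1,693
Total dependency ratio = (6,772 + 1,693) / 11,657 × 100 = 8,465 / 11,657 × 100 = 73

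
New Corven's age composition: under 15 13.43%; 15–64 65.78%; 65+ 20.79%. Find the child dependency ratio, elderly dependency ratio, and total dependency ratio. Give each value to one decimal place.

Youth dependency ratio = 13.43 / 65.78 × 100 = 20.4
Old-age dependency ratio = 20.79 / 65.78 × 100 = 31.6
Total dependency ratio = (13.43 + 20.79) / 65.78 × 100 = 34.22 / 65.78 × 100 = 52.0

Youth dependency ratio: 20.4
Old-age dependency ratio: 31.6
Total dependency ratio: 52.0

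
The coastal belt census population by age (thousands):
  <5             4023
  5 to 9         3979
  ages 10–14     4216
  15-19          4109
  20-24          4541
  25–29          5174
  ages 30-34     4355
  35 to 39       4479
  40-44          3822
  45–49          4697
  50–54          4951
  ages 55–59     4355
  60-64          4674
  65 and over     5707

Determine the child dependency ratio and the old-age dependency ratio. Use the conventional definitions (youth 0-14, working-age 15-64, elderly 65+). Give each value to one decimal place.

Youth dependency ratio: 27.1
Old-age dependency ratio: 12.6

0–14: 4023 + 3979 + 4216 = 12218
15–64: 4109 + 4541 + 5174 + 4355 + 4479 + 3822 + 4697 + 4951 + 4355 + 4674 = 45157
65+: 5707
Youth dependency ratio = 12218 / 45157 × 100 = 27.1
Old-age dependency ratio = 5707 / 45157 × 100 = 12.6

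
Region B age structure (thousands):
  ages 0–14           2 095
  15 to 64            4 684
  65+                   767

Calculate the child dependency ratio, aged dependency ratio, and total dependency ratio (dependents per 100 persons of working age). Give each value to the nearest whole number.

Youth dependency ratio = 2 095 / 4 684 × 100 = 45
Old-age dependency ratio = 767 / 4 684 × 100 = 16
Total dependency ratio = (2 095 + 767) / 4 684 × 100 = 2 862 / 4 684 × 100 = 61

Youth dependency ratio: 45
Old-age dependency ratio: 16
Total dependency ratio: 61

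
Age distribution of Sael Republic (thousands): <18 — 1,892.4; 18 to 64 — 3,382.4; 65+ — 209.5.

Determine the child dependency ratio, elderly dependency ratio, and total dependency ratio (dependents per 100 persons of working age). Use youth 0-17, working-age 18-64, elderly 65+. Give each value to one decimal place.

Youth dependency ratio: 55.9
Old-age dependency ratio: 6.2
Total dependency ratio: 62.1

Youth dependency ratio = 1,892.4 / 3,382.4 × 100 = 55.9
Old-age dependency ratio = 209.5 / 3,382.4 × 100 = 6.2
Total dependency ratio = (1,892.4 + 209.5) / 3,382.4 × 100 = 2,101.9 / 3,382.4 × 100 = 62.1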